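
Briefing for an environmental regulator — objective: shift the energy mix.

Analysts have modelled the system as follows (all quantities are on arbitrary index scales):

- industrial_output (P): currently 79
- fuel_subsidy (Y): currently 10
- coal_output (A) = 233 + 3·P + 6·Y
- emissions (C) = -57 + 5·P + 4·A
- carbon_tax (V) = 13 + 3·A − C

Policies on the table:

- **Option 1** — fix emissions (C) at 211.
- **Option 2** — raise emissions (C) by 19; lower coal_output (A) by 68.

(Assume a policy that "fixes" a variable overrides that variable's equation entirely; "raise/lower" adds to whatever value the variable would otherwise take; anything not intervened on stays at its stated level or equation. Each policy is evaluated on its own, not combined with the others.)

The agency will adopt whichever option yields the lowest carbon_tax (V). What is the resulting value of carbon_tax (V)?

Option 1 (C := 211):
  P = 79
  Y = 10
  A = 233 + 3·79 + 6·10 = 530
  C = 211
  V = 13 + 3·530 − 211 = 1392
Option 2 (C + 19, A − 68):
  P = 79
  Y = 10
  A = 233 + 3·79 + 6·10 (−68 from intervention) = 462
  C = -57 + 5·79 + 4·462 (+19 from intervention) = 2205
  V = 13 + 3·462 − 2205 = -806
Comparing — Option 1: V=1392, Option 2: V=-806. Lowest is -806 (Option 2).

-806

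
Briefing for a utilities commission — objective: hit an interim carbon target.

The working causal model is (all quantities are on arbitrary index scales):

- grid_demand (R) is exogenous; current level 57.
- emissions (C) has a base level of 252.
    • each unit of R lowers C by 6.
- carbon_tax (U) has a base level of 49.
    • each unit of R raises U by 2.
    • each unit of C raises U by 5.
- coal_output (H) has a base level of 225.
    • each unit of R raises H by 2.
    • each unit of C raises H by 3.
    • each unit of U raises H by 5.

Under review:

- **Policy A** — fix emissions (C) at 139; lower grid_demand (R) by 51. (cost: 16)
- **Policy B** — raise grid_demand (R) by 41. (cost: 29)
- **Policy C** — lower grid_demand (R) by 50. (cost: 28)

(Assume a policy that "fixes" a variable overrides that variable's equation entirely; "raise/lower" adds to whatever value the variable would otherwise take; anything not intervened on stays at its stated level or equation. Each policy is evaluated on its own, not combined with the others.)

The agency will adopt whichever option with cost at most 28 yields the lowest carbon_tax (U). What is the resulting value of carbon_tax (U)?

756

Policy A (C := 139, R − 51):
  R = 57 − 51 = 6
  C = 139
  U = 49 + 2·6 + 5·139 = 756
Policy C (R − 50):
  R = 57 − 50 = 7
  C = 252 − 6·7 = 210
  U = 49 + 2·7 + 5·210 = 1113
Comparing — Policy A: U=756, Policy C: U=1113. Lowest is 756 (Policy A).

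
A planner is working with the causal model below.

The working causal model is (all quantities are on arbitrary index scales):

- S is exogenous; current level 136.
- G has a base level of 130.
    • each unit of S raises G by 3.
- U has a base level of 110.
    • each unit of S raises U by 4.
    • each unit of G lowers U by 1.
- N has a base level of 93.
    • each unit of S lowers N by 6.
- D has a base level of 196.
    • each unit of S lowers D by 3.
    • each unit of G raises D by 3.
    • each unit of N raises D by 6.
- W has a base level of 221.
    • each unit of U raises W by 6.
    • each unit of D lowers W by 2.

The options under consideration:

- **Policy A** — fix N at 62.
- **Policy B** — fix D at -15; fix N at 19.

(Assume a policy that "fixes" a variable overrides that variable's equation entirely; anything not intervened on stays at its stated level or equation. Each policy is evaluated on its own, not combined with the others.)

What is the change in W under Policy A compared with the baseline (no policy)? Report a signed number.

Baseline:
  S = 136
  G = 130 + 3·136 = 538
  U = 110 + 4·136 − 538 = 116
  N = 93 − 6·136 = -723
  D = 196 − 3·136 + 3·538 + 6·(-723) = -2936
  W = 221 + 6·116 − 2·(-2936) = 6789
Policy A (N := 62):
  S = 136
  G = 130 + 3·136 = 538
  U = 110 + 4·136 − 538 = 116
  N = 62
  D = 196 − 3·136 + 3·538 + 6·62 = 1774
  W = 221 + 6·116 − 2·1774 = -2631
Change in W: -2631 − 6789 = -9420

-9420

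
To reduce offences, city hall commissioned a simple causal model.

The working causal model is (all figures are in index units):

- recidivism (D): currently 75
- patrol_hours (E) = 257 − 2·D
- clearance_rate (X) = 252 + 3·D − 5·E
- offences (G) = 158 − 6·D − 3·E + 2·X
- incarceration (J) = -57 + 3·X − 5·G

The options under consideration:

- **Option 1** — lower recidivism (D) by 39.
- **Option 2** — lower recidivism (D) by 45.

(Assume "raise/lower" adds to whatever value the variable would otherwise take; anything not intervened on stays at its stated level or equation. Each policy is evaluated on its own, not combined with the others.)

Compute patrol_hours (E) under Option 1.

Option 1 (D − 39):
  D = 75 − 39 = 36
  E = 257 − 2·36 = 185

185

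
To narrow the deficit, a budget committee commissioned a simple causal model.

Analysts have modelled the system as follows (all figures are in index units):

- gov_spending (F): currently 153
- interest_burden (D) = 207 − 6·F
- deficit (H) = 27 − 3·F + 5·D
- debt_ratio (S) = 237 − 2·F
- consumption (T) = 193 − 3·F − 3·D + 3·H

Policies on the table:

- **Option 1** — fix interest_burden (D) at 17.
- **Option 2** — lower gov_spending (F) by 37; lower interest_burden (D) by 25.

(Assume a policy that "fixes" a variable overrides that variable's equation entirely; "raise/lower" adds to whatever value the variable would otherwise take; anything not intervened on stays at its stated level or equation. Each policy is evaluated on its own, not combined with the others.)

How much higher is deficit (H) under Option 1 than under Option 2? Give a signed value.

2544

Option 1 (D := 17):
  F = 153
  D = 17
  H = 27 − 3·153 + 5·17 = -347
Option 2 (F − 37, D − 25):
  F = 153 − 37 = 116
  D = 207 − 6·116 (−25 from intervention) = -514
  H = 27 − 3·116 + 5·(-514) = -2891
H: -347 − (-2891) = 2544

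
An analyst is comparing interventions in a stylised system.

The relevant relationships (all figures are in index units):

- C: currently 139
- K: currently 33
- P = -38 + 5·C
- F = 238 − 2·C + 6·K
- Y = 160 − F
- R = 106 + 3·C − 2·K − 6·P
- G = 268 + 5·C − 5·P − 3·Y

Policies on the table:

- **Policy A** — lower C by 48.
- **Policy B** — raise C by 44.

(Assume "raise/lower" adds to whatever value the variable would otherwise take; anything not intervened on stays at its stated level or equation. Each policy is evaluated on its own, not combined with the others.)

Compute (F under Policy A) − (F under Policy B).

184

Policy A (C − 48):
  C = 139 − 48 = 91
  K = 33
  F = 238 − 2·91 + 6·33 = 254
Policy B (C + 44):
  C = 139 + 44 = 183
  K = 33
  F = 238 − 2·183 + 6·33 = 70
F: 254 − 70 = 184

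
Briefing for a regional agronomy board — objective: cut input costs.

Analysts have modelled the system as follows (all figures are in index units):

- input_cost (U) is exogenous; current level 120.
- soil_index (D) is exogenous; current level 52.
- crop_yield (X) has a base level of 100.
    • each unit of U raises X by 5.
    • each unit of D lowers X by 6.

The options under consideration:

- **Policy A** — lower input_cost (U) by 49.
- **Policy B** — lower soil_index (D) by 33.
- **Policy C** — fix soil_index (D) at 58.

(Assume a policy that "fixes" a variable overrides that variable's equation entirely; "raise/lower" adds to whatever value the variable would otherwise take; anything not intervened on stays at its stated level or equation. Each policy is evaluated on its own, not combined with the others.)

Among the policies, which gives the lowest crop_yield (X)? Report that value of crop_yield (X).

Policy A (U − 49):
  U = 120 − 49 = 71
  D = 52
  X = 100 + 5·71 − 6·52 = 143
Policy B (D − 33):
  U = 120
  D = 52 − 33 = 19
  X = 100 + 5·120 − 6·19 = 586
Policy C (D := 58):
  U = 120
  D = 58
  X = 100 + 5·120 − 6·58 = 352
Comparing — Policy A: X=143, Policy B: X=586, Policy C: X=352. Lowest is 143 (Policy A).

143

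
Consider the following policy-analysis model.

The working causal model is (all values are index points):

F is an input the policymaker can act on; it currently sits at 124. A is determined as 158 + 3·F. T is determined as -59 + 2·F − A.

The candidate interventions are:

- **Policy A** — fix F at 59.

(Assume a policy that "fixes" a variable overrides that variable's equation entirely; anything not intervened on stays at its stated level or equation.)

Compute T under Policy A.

-276

Policy A (F := 59):
  F = 59
  A = 158 + 3·59 = 335
  T = -59 + 2·59 − 335 = -276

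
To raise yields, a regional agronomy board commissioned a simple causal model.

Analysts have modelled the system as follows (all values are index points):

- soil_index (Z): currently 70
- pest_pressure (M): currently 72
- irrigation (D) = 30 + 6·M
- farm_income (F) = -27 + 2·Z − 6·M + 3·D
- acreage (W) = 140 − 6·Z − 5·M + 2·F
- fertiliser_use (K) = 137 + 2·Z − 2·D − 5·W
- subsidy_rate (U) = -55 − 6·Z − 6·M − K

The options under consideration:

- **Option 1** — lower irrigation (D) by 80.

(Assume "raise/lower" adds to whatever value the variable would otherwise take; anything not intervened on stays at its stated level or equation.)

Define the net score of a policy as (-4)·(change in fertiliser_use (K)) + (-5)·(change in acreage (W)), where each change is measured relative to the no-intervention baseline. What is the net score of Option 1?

-7840

Baseline:
  Z = 70
  M = 72
  D = 30 + 6·72 = 462
  F = -27 + 2·70 − 6·72 + 3·462 = 1067
  W = 140 − 6·70 − 5·72 + 2·1067 = 1494
  K = 137 + 2·70 − 2·462 − 5·1494 = -8117
Option 1 (D − 80):
  Z = 70
  M = 72
  D = 30 + 6·72 (−80 from intervention) = 382
  F = -27 + 2·70 − 6·72 + 3·382 = 827
  W = 140 − 6·70 − 5·72 + 2·827 = 1014
  K = 137 + 2·70 − 2·382 − 5·1014 = -5557
ΔK = -5557 − (-8117) = 2560; ΔW = 1014 − 1494 = -480
Score = (-4)·2560 + (-5)·(-480) = -7840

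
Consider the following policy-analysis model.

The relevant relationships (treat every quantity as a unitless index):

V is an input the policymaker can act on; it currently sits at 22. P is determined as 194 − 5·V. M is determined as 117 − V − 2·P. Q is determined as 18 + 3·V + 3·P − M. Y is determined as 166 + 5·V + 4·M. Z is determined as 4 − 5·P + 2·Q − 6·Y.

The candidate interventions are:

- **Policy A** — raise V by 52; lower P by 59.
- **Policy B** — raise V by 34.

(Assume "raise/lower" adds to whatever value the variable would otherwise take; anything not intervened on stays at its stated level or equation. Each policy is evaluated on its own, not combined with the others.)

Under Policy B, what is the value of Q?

Policy B (V + 34):
  V = 22 + 34 = 56
  P = 194 − 5·56 = -86
  M = 117 − 56 − 2·(-86) = 233
  Q = 18 + 3·56 + 3·(-86) − 233 = -305

-305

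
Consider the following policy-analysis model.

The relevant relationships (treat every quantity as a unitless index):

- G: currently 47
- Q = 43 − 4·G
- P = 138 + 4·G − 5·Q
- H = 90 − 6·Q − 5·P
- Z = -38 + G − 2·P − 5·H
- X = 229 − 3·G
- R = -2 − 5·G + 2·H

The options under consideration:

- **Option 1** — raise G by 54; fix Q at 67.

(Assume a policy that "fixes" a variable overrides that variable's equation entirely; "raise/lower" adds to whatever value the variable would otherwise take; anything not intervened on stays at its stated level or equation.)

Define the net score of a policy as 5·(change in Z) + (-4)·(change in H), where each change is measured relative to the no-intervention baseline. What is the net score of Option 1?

Baseline:
  G = 47
  Q = 43 − 4·47 = -145
  P = 138 + 4·47 − 5·(-145) = 1051
  H = 90 − 6·(-145) − 5·1051 = -4295
  Z = -38 + 47 − 2·1051 − 5·(-4295) = 19382
Option 1 (G + 54, Q := 67):
  G = 47 + 54 = 101
  Q = 67
  P = 138 + 4·101 − 5·67 = 207
  H = 90 − 6·67 − 5·207 = -1347
  Z = -38 + 101 − 2·207 − 5·(-1347) = 6384
ΔZ = 6384 − 19382 = -12998; ΔH = -1347 − (-4295) = 2948
Score = 5·(-12998) + (-4)·2948 = -76782

-76782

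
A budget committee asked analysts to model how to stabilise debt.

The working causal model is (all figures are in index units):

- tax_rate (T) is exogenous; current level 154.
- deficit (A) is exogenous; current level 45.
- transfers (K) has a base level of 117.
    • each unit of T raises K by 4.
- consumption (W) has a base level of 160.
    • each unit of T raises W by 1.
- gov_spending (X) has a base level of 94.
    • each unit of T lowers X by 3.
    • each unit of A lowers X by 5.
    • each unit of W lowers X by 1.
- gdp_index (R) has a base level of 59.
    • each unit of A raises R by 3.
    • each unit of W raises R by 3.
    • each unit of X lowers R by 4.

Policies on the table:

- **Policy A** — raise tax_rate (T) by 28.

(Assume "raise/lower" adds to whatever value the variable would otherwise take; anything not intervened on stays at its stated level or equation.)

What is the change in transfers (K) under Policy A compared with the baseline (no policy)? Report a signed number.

Baseline:
  T = 154
  K = 117 + 4·154 = 733
Policy A (T + 28):
  T = 154 + 28 = 182
  K = 117 + 4·182 = 845
Change in K: 845 − 733 = 112

112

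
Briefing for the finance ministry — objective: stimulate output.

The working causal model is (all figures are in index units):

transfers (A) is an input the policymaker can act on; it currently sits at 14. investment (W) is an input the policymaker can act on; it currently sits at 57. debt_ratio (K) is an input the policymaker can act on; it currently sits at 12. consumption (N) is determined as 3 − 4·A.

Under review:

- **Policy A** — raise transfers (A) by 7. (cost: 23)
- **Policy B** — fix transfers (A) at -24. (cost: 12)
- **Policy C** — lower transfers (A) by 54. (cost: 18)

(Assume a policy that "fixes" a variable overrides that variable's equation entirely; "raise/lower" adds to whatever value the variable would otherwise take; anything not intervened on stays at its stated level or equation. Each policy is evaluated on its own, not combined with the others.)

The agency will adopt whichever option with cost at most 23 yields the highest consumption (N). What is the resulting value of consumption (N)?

163

Policy A (A + 7):
  A = 14 + 7 = 21
  N = 3 − 4·21 = -81
Policy B (A := -24):
  A = -24
  N = 3 − 4·(-24) = 99
Policy C (A − 54):
  A = 14 − 54 = -40
  N = 3 − 4·(-40) = 163
Comparing — Policy A: N=-81, Policy B: N=99, Policy C: N=163. Highest is 163 (Policy C).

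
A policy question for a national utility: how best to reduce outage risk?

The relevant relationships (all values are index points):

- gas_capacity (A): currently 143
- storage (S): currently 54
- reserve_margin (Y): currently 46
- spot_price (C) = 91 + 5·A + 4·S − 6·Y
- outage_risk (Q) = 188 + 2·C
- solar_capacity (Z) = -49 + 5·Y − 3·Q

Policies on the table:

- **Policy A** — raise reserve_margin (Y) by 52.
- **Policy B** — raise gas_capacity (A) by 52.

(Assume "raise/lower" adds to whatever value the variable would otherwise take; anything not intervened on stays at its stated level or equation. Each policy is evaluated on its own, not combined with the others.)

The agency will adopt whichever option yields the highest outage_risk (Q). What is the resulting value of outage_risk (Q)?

Policy A (Y + 52):
  A = 143
  S = 54
  Y = 46 + 52 = 98
  C = 91 + 5·143 + 4·54 − 6·98 = 434
  Q = 188 + 2·434 = 1056
Policy B (A + 52):
  A = 143 + 52 = 195
  S = 54
  Y = 46
  C = 91 + 5·195 + 4·54 − 6·46 = 1006
  Q = 188 + 2·1006 = 2200
Comparing — Policy A: Q=1056, Policy B: Q=2200. Highest is 2200 (Policy B).

2200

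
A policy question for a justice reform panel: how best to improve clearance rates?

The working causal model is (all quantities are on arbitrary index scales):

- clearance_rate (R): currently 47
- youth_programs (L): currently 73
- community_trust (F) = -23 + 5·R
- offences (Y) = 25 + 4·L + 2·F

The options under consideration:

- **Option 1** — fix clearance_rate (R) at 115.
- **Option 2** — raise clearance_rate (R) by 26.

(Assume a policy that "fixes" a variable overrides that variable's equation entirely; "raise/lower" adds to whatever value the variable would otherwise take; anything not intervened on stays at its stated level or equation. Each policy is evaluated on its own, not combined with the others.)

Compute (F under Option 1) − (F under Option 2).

210

Option 1 (R := 115):
  R = 115
  F = -23 + 5·115 = 552
Option 2 (R + 26):
  R = 47 + 26 = 73
  F = -23 + 5·73 = 342
F: 552 − 342 = 210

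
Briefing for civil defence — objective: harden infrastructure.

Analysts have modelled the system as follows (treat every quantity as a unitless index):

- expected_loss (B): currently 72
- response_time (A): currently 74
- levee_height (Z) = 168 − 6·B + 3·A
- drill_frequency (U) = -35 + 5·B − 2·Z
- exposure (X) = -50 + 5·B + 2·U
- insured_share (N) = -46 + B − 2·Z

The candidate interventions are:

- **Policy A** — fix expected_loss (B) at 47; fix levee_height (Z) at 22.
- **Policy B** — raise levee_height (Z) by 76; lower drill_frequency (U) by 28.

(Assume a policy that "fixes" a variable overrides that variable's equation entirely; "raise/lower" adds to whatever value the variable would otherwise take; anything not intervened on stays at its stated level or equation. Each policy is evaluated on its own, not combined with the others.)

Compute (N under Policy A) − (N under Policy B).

Policy A (B := 47, Z := 22):
  B = 47
  A = 74
  Z = 22
  N = -46 + 47 − 2·22 = -43
Policy B (Z + 76, U − 28):
  B = 72
  A = 74
  Z = 168 − 6·72 + 3·74 (+76 from intervention) = 34
  N = -46 + 72 − 2·34 = -42
N: -43 − (-42) = -1

-1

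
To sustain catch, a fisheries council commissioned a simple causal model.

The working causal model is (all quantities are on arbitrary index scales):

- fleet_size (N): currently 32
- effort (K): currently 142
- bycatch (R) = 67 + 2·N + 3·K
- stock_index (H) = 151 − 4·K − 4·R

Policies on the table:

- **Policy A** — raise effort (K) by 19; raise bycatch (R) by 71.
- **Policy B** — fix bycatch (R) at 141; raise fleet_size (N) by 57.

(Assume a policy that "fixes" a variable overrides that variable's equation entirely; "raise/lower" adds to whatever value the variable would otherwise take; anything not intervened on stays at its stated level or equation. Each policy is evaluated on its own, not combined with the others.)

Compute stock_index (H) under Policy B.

Policy B (R := 141, N + 57):
  N = 32 + 57 = 89
  K = 142
  R = 141
  H = 151 − 4·142 − 4·141 = -981

-981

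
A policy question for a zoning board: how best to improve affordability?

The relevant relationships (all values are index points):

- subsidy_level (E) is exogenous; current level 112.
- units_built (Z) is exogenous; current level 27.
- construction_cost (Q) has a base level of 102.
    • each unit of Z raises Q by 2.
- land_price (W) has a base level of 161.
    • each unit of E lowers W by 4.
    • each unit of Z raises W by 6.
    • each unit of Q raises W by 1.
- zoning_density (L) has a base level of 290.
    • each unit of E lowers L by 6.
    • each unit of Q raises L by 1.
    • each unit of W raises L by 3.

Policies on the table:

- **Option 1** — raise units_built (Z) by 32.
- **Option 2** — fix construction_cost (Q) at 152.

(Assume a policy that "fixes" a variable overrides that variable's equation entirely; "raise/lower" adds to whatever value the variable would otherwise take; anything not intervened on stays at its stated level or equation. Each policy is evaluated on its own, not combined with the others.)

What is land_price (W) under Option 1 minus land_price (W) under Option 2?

Option 1 (Z + 32):
  E = 112
  Z = 27 + 32 = 59
  Q = 102 + 2·59 = 220
  W = 161 − 4·112 + 6·59 + 220 = 287
Option 2 (Q := 152):
  E = 112
  Z = 27
  Q = 152
  W = 161 − 4·112 + 6·27 + 152 = 27
W: 287 − 27 = 260

260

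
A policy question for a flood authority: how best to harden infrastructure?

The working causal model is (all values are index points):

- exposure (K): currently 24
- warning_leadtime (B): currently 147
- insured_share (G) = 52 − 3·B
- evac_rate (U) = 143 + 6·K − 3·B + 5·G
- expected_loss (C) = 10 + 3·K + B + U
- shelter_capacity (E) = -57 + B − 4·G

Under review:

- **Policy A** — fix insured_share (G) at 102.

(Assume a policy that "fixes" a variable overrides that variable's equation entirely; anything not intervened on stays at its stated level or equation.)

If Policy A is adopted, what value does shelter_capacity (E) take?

Policy A (G := 102):
  B = 147
  G = 102
  E = -57 + 147 − 4·102 = -318

-318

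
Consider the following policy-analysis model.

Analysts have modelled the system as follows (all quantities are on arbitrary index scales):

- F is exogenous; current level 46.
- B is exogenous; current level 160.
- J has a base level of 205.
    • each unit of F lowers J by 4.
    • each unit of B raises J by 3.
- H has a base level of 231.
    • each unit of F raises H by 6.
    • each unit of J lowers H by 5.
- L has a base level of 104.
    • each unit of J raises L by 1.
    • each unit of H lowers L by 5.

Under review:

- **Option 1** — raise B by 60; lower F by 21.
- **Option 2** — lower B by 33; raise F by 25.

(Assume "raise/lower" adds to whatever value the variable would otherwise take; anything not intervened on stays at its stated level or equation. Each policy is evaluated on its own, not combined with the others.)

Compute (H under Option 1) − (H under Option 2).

Option 1 (B + 60, F − 21):
  F = 46 − 21 = 25
  B = 160 + 60 = 220
  J = 205 − 4·25 + 3·220 = 765
  H = 231 + 6·25 − 5·765 = -3444
Option 2 (B − 33, F + 25):
  F = 46 + 25 = 71
  B = 160 − 33 = 127
  J = 205 − 4·71 + 3·127 = 302
  H = 231 + 6·71 − 5·302 = -853
H: -3444 − (-853) = -2591

-2591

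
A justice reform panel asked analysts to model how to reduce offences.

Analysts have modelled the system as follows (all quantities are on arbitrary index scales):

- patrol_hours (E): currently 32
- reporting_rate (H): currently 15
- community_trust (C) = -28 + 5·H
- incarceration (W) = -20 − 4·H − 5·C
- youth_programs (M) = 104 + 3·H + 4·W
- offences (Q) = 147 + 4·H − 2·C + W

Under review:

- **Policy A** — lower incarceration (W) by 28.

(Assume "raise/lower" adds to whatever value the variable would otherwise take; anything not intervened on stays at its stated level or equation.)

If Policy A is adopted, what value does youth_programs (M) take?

-1223

Policy A (W − 28):
  H = 15
  C = -28 + 5·15 = 47
  W = -20 − 4·15 − 5·47 (−28 from intervention) = -343
  M = 104 + 3·15 + 4·(-343) = -1223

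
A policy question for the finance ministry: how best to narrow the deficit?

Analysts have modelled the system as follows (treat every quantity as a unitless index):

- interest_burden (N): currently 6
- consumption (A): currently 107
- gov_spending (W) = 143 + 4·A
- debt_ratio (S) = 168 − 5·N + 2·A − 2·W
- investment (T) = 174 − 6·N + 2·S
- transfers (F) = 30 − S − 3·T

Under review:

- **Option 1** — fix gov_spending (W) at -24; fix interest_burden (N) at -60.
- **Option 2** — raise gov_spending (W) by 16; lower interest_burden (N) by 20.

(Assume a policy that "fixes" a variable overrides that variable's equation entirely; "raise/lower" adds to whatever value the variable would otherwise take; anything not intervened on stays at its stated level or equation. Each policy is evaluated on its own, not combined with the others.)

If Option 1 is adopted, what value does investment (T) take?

1994

Option 1 (W := -24, N := -60):
  N = -60
  A = 107
  W = -24
  S = 168 − 5·(-60) + 2·107 − 2·(-24) = 730
  T = 174 − 6·(-60) + 2·730 = 1994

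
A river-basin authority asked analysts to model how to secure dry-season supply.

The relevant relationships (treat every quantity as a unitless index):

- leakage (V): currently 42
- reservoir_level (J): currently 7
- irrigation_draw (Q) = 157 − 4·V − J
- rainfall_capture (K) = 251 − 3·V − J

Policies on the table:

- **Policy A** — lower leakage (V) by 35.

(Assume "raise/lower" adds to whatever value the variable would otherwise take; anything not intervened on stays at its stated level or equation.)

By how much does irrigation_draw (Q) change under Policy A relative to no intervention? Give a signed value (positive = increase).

140

Baseline:
  V = 42
  J = 7
  Q = 157 − 4·42 − 7 = -18
Policy A (V − 35):
  V = 42 − 35 = 7
  J = 7
  Q = 157 − 4·7 − 7 = 122
Change in Q: 122 − (-18) = 140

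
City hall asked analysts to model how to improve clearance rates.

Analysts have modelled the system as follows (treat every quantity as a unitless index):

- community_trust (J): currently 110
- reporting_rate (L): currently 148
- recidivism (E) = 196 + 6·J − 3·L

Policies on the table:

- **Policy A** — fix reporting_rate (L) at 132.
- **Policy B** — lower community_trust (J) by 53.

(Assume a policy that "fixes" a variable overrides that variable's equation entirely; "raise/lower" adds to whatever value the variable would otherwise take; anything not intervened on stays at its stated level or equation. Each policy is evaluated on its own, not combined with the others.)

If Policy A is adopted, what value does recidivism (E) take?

460

Policy A (L := 132):
  J = 110
  L = 132
  E = 196 + 6·110 − 3·132 = 460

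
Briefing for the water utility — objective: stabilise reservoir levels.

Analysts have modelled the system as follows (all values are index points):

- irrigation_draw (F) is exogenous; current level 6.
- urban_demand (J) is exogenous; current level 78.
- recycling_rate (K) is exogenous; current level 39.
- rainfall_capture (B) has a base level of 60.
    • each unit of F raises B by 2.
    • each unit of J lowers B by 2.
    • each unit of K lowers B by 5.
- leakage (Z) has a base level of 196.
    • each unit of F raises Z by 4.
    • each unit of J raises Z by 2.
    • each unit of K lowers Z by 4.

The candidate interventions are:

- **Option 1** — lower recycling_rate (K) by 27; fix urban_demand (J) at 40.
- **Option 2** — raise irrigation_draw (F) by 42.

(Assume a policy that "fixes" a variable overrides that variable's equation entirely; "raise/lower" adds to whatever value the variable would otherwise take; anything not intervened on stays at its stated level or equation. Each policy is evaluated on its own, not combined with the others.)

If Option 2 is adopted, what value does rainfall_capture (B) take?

-195

Option 2 (F + 42):
  F = 6 + 42 = 48
  J = 78
  K = 39
  B = 60 + 2·48 − 2·78 − 5·39 = -195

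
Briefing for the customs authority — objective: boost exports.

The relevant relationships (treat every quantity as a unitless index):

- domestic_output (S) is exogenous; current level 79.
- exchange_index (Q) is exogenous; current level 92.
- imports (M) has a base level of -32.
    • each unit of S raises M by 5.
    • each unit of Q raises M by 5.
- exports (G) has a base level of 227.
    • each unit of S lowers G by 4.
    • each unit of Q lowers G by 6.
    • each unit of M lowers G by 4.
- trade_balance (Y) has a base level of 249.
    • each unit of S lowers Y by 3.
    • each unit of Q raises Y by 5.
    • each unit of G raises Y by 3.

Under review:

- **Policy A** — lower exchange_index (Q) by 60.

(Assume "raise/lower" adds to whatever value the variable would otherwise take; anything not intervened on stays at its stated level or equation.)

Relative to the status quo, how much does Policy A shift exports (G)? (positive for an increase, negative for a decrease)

Baseline:
  S = 79
  Q = 92
  M = -32 + 5·79 + 5·92 = 823
  G = 227 − 4·79 − 6·92 − 4·823 = -3933
Policy A (Q − 60):
  S = 79
  Q = 92 − 60 = 32
  M = -32 + 5·79 + 5·32 = 523
  G = 227 − 4·79 − 6·32 − 4·523 = -2373
Change in G: -2373 − (-3933) = 1560

1560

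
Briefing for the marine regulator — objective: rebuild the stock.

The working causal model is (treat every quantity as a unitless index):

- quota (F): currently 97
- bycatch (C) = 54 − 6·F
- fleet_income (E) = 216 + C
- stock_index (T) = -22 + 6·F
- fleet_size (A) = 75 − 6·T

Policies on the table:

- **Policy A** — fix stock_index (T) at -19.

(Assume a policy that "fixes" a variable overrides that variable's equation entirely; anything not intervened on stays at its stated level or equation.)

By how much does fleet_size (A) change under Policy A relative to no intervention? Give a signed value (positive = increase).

3474

Baseline:
  F = 97
  T = -22 + 6·97 = 560
  A = 75 − 6·560 = -3285
Policy A (T := -19):
  F = 97
  T = -19
  A = 75 − 6·(-19) = 189
Change in A: 189 − (-3285) = 3474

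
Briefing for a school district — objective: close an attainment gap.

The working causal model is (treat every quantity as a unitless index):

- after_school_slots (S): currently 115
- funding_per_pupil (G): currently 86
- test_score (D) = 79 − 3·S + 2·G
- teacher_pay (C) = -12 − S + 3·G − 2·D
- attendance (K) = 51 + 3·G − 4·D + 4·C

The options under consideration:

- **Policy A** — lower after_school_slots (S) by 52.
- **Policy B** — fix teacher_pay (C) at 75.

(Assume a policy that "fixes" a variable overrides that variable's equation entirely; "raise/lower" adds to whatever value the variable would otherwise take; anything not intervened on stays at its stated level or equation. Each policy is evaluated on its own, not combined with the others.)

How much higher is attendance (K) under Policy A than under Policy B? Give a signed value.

-688

Policy A (S − 52):
  S = 115 − 52 = 63
  G = 86
  D = 79 − 3·63 + 2·86 = 62
  C = -12 − 63 + 3·86 − 2·62 = 59
  K = 51 + 3·86 − 4·62 + 4·59 = 297
Policy B (C := 75):
  S = 115
  G = 86
  D = 79 − 3·115 + 2·86 = -94
  C = 75
  K = 51 + 3·86 − 4·(-94) + 4·75 = 985
K: 297 − 985 = -688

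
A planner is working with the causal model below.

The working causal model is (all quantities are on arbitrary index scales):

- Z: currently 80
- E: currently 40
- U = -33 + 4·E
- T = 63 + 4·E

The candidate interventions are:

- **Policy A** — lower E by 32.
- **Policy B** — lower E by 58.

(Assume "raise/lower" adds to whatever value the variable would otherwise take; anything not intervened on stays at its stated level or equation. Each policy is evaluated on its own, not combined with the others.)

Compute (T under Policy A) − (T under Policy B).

104

Policy A (E − 32):
  E = 40 − 32 = 8
  T = 63 + 4·8 = 95
Policy B (E − 58):
  E = 40 − 58 = -18
  T = 63 + 4·(-18) = -9
T: 95 − (-9) = 104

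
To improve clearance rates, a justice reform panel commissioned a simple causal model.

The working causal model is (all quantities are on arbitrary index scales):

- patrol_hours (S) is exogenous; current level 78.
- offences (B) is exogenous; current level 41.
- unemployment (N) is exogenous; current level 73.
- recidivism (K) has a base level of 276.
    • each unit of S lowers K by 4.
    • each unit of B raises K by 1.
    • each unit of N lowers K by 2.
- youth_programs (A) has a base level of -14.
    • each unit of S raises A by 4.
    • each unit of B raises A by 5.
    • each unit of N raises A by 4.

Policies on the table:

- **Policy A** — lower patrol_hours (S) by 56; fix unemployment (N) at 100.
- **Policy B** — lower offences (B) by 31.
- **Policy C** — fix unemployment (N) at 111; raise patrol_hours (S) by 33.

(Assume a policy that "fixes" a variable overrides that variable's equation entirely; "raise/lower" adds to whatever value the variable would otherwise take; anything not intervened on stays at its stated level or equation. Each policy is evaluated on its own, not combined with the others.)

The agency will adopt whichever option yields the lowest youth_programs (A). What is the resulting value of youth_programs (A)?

640

Policy A (S − 56, N := 100):
  S = 78 − 56 = 22
  B = 41
  N = 100
  A = -14 + 4·22 + 5·41 + 4·100 = 679
Policy B (B − 31):
  S = 78
  B = 41 − 31 = 10
  N = 73
  A = -14 + 4·78 + 5·10 + 4·73 = 640
Policy C (N := 111, S + 33):
  S = 78 + 33 = 111
  B = 41
  N = 111
  A = -14 + 4·111 + 5·41 + 4·111 = 1079
Comparing — Policy A: A=679, Policy B: A=640, Policy C: A=1079. Lowest is 640 (Policy B).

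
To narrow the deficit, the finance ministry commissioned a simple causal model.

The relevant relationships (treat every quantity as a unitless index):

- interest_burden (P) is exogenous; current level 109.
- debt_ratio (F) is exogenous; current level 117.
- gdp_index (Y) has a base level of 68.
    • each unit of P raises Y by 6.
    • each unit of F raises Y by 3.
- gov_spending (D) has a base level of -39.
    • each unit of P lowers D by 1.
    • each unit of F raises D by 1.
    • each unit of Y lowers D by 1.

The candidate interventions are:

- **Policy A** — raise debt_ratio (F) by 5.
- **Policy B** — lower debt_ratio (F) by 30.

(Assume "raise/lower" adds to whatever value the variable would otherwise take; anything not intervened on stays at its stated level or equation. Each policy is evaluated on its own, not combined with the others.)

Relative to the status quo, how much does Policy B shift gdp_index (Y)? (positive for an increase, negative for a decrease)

Baseline:
  P = 109
  F = 117
  Y = 68 + 6·109 + 3·117 = 1073
Policy B (F − 30):
  P = 109
  F = 117 − 30 = 87
  Y = 68 + 6·109 + 3·87 = 983
Change in Y: 983 − 1073 = -90

-90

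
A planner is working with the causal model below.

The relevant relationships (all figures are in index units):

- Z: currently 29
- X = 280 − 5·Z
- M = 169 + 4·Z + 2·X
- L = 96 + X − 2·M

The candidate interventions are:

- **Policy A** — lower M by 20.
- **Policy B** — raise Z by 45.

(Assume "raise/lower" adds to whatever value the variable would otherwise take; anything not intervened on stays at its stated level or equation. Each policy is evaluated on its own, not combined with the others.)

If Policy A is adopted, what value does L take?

Policy A (M − 20):
  Z = 29
  X = 280 − 5·29 = 135
  M = 169 + 4·29 + 2·135 (−20 from intervention) = 535
  L = 96 + 135 − 2·535 = -839

-839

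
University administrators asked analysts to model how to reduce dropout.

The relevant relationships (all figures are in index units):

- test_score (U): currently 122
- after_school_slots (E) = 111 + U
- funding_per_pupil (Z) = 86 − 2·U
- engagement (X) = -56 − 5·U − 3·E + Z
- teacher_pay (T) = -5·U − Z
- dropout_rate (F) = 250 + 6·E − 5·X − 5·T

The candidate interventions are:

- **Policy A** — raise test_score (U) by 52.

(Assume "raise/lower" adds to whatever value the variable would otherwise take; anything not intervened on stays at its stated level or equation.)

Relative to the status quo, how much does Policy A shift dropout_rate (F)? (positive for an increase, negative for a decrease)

3692

Baseline:
  U = 122
  E = 111 + 122 = 233
  Z = 86 − 2·122 = -158
  X = -56 − 5·122 − 3·233 + (-158) = -1523
  T = 0 − 5·122 − (-158) = -452
  F = 250 + 6·233 − 5·(-1523) − 5·(-452) = 11523
Policy A (U + 52):
  U = 122 + 52 = 174
  E = 111 + 174 = 285
  Z = 86 − 2·174 = -262
  X = -56 − 5·174 − 3·285 + (-262) = -2043
  T = 0 − 5·174 − (-262) = -608
  F = 250 + 6·285 − 5·(-2043) − 5·(-608) = 15215
Change in F: 15215 − 11523 = 3692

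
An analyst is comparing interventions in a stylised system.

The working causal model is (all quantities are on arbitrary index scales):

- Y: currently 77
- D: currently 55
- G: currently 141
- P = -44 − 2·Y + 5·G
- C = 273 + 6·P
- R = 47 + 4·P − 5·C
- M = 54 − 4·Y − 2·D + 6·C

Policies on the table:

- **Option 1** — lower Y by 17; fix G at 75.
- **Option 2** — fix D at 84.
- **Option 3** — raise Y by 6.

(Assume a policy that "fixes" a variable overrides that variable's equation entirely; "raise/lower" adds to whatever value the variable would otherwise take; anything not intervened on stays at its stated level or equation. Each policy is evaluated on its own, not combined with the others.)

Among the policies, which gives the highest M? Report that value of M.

19468

Option 1 (Y − 17, G := 75):
  Y = 77 − 17 = 60
  D = 55
  G = 75
  P = -44 − 2·60 + 5·75 = 211
  C = 273 + 6·211 = 1539
  M = 54 − 4·60 − 2·55 + 6·1539 = 8938
Option 2 (D := 84):
  Y = 77
  D = 84
  G = 141
  P = -44 − 2·77 + 5·141 = 507
  C = 273 + 6·507 = 3315
  M = 54 − 4·77 − 2·84 + 6·3315 = 19468
Option 3 (Y + 6):
  Y = 77 + 6 = 83
  D = 55
  G = 141
  P = -44 − 2·83 + 5·141 = 495
  C = 273 + 6·495 = 3243
  M = 54 − 4·83 − 2·55 + 6·3243 = 19070
Comparing — Option 1: M=8938, Option 2: M=19468, Option 3: M=19070. Highest is 19468 (Option 2).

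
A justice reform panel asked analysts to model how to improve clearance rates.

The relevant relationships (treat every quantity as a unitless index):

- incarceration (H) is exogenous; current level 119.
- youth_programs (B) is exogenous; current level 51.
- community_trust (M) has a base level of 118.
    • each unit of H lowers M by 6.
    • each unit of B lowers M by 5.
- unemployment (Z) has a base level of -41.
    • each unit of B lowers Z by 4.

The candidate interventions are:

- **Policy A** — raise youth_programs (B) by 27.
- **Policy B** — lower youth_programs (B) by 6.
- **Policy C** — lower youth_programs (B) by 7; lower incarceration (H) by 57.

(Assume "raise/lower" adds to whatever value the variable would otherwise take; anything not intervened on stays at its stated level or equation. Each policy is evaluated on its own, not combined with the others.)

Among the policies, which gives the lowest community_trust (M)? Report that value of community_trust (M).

Policy A (B + 27):
  H = 119
  B = 51 + 27 = 78
  M = 118 − 6·119 − 5·78 = -986
Policy B (B − 6):
  H = 119
  B = 51 − 6 = 45
  M = 118 − 6·119 − 5·45 = -821
Policy C (B − 7, H − 57):
  H = 119 − 57 = 62
  B = 51 − 7 = 44
  M = 118 − 6·62 − 5·44 = -474
Comparing — Policy A: M=-986, Policy B: M=-821, Policy C: M=-474. Lowest is -986 (Policy A).

-986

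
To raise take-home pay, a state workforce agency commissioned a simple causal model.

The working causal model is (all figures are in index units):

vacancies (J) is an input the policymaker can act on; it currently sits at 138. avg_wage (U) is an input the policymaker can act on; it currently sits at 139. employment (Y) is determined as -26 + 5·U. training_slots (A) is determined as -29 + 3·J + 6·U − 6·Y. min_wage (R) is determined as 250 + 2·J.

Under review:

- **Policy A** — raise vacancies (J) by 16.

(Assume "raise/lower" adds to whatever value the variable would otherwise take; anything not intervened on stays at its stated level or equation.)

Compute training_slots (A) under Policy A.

-2747

Policy A (J + 16):
  J = 138 + 16 = 154
  U = 139
  Y = -26 + 5·139 = 669
  A = -29 + 3·154 + 6·139 − 6·669 = -2747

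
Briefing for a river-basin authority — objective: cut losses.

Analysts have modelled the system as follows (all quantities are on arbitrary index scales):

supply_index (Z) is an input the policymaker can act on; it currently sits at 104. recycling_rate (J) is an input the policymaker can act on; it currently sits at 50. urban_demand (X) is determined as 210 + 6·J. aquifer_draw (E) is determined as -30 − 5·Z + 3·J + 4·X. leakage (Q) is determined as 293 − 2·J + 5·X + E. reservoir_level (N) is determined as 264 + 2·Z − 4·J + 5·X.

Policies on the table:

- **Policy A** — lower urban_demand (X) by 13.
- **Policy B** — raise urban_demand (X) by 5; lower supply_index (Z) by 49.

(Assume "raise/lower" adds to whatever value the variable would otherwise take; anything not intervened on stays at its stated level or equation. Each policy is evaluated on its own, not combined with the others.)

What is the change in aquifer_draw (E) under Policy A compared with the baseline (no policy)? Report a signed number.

Baseline:
  Z = 104
  J = 50
  X = 210 + 6·50 = 510
  E = -30 − 5·104 + 3·50 + 4·510 = 1640
Policy A (X − 13):
  Z = 104
  J = 50
  X = 210 + 6·50 (−13 from intervention) = 497
  E = -30 − 5·104 + 3·50 + 4·497 = 1588
Change in E: 1588 − 1640 = -52

-52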